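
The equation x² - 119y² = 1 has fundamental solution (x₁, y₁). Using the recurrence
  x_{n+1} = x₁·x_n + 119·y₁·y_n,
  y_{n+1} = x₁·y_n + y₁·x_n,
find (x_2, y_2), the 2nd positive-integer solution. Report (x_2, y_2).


Step 1: Find the fundamental solution (x₁, y₁) of x² - 119y² = 1.
  Expand √119 as a continued fraction. a₀ = ⌊√119⌋ = 10; iterate m_{k+1} = d_k·a_k − m_k, d_{k+1} = (119 − m_{k+1}²)/d_k, a_{k+1} = ⌊(a₀ + m_{k+1})/d_{k+1}⌋ (starting m₀ = 0, d₀ = 1), with convergents p_k = a_k·p_{k-1} + p_{k-2}, q_k = a_k·q_{k-1} + q_{k-2} (p₋₁ = 1, q₋₁ = 0):
  k = 0: a₀ = 10; p₀/q₀ = 10/1; p₀² − 119·q₀² = 100 − 119 = -19.
  k = 1: m = 10, d = 19, a = ⌊(10 + 10)/19⌋ = 1; p/q = (1·10 + 1)/(1·1 + 0) = 11/1; p² − 119·q² = 121 − 119 = 2.
  k = 2: m = 9, d = 2, a = ⌊(10 + 9)/2⌋ = 9; p/q = (9·11 + 10)/(9·1 + 1) = 109/10; p² − 119·q² = 11881 − 11900 = -19.
  k = 3: m = 9, d = 19, a = ⌊(10 + 9)/19⌋ = 1; p/q = (1·109 + 11)/(1·10 + 1) = 120/11; p² − 119·q² = 14400 − 14399 = 1.
  The first convergent with p² − 119·q² = 1 gives the fundamental solution (x₁, y₁) = (120, 11).
Step 2: Apply the recurrence (x_{n+1}, y_{n+1}) = (x₁x_n + 119y₁y_n, x₁y_n + y₁x_n) repeatedly.
  From (x_1, y_1) = (120, 11): x_2 = 120·120 + 119·11·11 = 28799; y_2 = 120·11 + 11·120 = 2640.
Step 3: Verify x_2² - 119·y_2² = 829382401 - 829382400 = 1 (should be 1). ✓

(x_1, y_1) = (120, 11); (x_2, y_2) = (28799, 2640).


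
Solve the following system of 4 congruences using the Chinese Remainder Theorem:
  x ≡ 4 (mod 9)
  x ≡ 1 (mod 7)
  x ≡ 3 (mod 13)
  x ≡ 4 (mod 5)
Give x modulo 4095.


Product of moduli M = 9 · 7 · 13 · 5 = 4095.
Merge one congruence at a time:
  Start: x ≡ 4 (mod 9).
  Combine with x ≡ 1 (mod 7); new modulus lcm = 63.
    Write x = 4 + 9·t and substitute into x ≡ 1 (mod 7): 9·t ≡ 1 − 4 = -3 (mod 7).
    Reduce coefficients mod 7: 2·t ≡ 4 (mod 7).
    The inverse of 2 mod 7 is 4 (since 2·4 = 8 = 1·7 + 1), so t ≡ 4·4 = 16 ≡ 2 (mod 7).
    Then x = 4 + 9·2 = 22, valid modulo lcm(9, 7) = 63: x ≡ 22 (mod 63).
  Combine with x ≡ 3 (mod 13); new modulus lcm = 819.
    Write x = 22 + 63·t and substitute into x ≡ 3 (mod 13): 63·t ≡ 3 − 22 = -19 (mod 13).
    Reduce coefficients mod 13: 11·t ≡ 7 (mod 13).
    The inverse of 11 mod 13 is 6 (since 11·6 = 66 = 5·13 + 1), so t ≡ 6·7 = 42 ≡ 3 (mod 13).
    Then x = 22 + 63·3 = 211, valid modulo lcm(63, 13) = 819: x ≡ 211 (mod 819).
  Combine with x ≡ 4 (mod 5); new modulus lcm = 4095.
    Write x = 211 + 819·t and substitute into x ≡ 4 (mod 5): 819·t ≡ 4 − 211 = -207 (mod 5).
    Reduce coefficients mod 5: 4·t ≡ 3 (mod 5).
    The inverse of 4 mod 5 is 4 (since 4·4 = 16 = 3·5 + 1), so t ≡ 4·3 = 12 ≡ 2 (mod 5).
    Then x = 211 + 819·2 = 1849, valid modulo lcm(819, 5) = 4095: x ≡ 1849 (mod 4095).
Verify against each original: 1849 mod 9 = 4, 1849 mod 7 = 1, 1849 mod 13 = 3, 1849 mod 5 = 4.

x ≡ 1849 (mod 4095).


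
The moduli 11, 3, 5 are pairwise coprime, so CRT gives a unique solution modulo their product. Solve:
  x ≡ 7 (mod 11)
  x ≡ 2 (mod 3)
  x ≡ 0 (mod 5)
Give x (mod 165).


Moduli 11, 3, 5 are pairwise coprime; by CRT there is a unique solution modulo M = 11 · 3 · 5 = 165.
Solve pairwise, accumulating the modulus:
  Start with x ≡ 7 (mod 11).
  Combine with x ≡ 2 (mod 3): since gcd(11, 3) = 1, we get a unique residue mod 33.
    Write x = 7 + 11·t and substitute into x ≡ 2 (mod 3): 11·t ≡ 2 − 7 = -5 (mod 3).
    Reduce coefficients mod 3: 2·t ≡ 1 (mod 3).
    The inverse of 2 mod 3 is 2 (since 2·2 = 4 = 1·3 + 1), so t ≡ 2·1 = 2 ≡ 2 (mod 3).
    Then x = 7 + 11·2 = 29, valid modulo lcm(11, 3) = 33: x ≡ 29 (mod 33).
  Combine with x ≡ 0 (mod 5): since gcd(33, 5) = 1, we get a unique residue mod 165.
    Write x = 29 + 33·t and substitute into x ≡ 0 (mod 5): 33·t ≡ 0 − 29 = -29 (mod 5).
    Reduce coefficients mod 5: 3·t ≡ 1 (mod 5).
    The inverse of 3 mod 5 is 2 (since 3·2 = 6 = 1·5 + 1), so t ≡ 2·1 = 2 ≡ 2 (mod 5).
    Then x = 29 + 33·2 = 95, valid modulo lcm(33, 5) = 165: x ≡ 95 (mod 165).
Verify: 95 mod 11 = 7 ✓, 95 mod 3 = 2 ✓, 95 mod 5 = 0 ✓.

x ≡ 95 (mod 165).


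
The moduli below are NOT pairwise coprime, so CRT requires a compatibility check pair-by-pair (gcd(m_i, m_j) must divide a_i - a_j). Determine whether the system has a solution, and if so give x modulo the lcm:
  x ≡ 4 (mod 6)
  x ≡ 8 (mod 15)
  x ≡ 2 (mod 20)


Moduli 6, 15, 20 are not pairwise coprime, so CRT works modulo lcm(m_i) when all pairwise compatibility conditions hold.
Pairwise compatibility: gcd(m_i, m_j) must divide a_i - a_j for every pair.
Merge one congruence at a time:
  Start: x ≡ 4 (mod 6).
  Combine with x ≡ 8 (mod 15): gcd(6, 15) = 3, and 8 - 4 = 4 is NOT divisible by 3.
    ⇒ system is inconsistent (no integer solution).

No solution (the system is inconsistent).


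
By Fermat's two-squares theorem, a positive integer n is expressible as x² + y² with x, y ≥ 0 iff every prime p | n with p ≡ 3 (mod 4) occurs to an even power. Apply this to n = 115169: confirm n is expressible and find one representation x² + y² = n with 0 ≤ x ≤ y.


Step 1: Factor n = 115169 = 41 · 53^2.
Step 2: Check the mod-4 condition on each prime factor: 41 ≡ 1 (mod 4), exponent 1; 53 ≡ 1 (mod 4), exponent 2.
All primes ≡ 3 (mod 4) appear to even exponent (or don't appear), so by the two-squares theorem n IS expressible as a sum of two squares.
Step 3: Build a representation. Here n = 41 · 53 · 53 is a product of primes ≡ 1 (mod 4). Each prime p ≡ 1 (mod 4) is itself a sum of two squares; find a² by testing p − a² for a perfect square:
  41: 41 − 1² = 40, 41 − 2² = 37, 41 − 3² = 32, 41 − 4² = 25 = 5² ⇒ 41 = 4² + 5².
  53: 53 − 1² = 52, 53 − 2² = 49 = 7² ⇒ 53 = 2² + 7².
  Combine using the Brahmagupta–Fibonacci identity (a² + b²)(c² + d²) = (ac − bd)² + (ad + bc)² = (ac + bd)² + (ad − bc)²:
  41 · 53 = 2173: from (4² + 5²)(2² + 7²), take (4·2 − 5·7, 4·7 + 5·2) = (8 − 35, 28 + 10) = (-27, 38); dropping signs (only squares matter) gives (27, 38); check 27² + 38² = 729 + 1444 = 2173 ✓.
  2173 · 53 = 115169: from (27² + 38²)(2² + 7²), take (27·2 − 38·7, 27·7 + 38·2) = (54 − 266, 189 + 76) = (-212, 265); dropping signs (only squares matter) gives (212, 265); check 212² + 265² = 44944 + 70225 = 115169 ✓.
Step 4: Order so x ≤ y and verify: 212² + 265² = 44944 + 70225 = 115169 = n. ✓

n = 115169 = 212² + 265² (one valid representation with x ≤ y).


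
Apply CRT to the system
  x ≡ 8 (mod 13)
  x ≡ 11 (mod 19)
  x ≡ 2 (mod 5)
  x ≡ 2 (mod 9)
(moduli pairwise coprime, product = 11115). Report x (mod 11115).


Product of moduli M = 13 · 19 · 5 · 9 = 11115.
Merge one congruence at a time:
  Start: x ≡ 8 (mod 13).
  Combine with x ≡ 11 (mod 19); new modulus lcm = 247.
    Write x = 8 + 13·t and substitute into x ≡ 11 (mod 19): 13·t ≡ 11 − 8 = 3 (mod 19).
    The inverse of 13 mod 19 is 3 (since 13·3 = 39 = 2·19 + 1), so t ≡ 3·3 = 9 ≡ 9 (mod 19).
    Then x = 8 + 13·9 = 125, valid modulo lcm(13, 19) = 247: x ≡ 125 (mod 247).
  Combine with x ≡ 2 (mod 5); new modulus lcm = 1235.
    Write x = 125 + 247·t and substitute into x ≡ 2 (mod 5): 247·t ≡ 2 − 125 = -123 (mod 5).
    Reduce coefficients mod 5: 2·t ≡ 2 (mod 5).
    The inverse of 2 mod 5 is 3 (since 2·3 = 6 = 1·5 + 1), so t ≡ 3·2 = 6 ≡ 1 (mod 5).
    Then x = 125 + 247·1 = 372, valid modulo lcm(247, 5) = 1235: x ≡ 372 (mod 1235).
  Combine with x ≡ 2 (mod 9); new modulus lcm = 11115.
    Write x = 372 + 1235·t and substitute into x ≡ 2 (mod 9): 1235·t ≡ 2 − 372 = -370 (mod 9).
    Reduce coefficients mod 9: 2·t ≡ 8 (mod 9).
    The inverse of 2 mod 9 is 5 (since 2·5 = 10 = 1·9 + 1), so t ≡ 5·8 = 40 ≡ 4 (mod 9).
    Then x = 372 + 1235·4 = 5312, valid modulo lcm(1235, 9) = 11115: x ≡ 5312 (mod 11115).
Verify against each original: 5312 mod 13 = 8, 5312 mod 19 = 11, 5312 mod 5 = 2, 5312 mod 9 = 2.

x ≡ 5312 (mod 11115).


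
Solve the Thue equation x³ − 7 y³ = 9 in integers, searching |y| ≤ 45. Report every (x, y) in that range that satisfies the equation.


The equation is x³ - 7y³ = 9. For fixed y, x³ = 7·y³ + 9, so a solution requires the RHS to be a perfect cube.
Strategy: iterate y from -45 to 45, compute RHS = 7·y³ + 9, and check whether it is a (positive or negative) perfect cube.
Check small values of y:
  y = 0: RHS = 9 is not a perfect cube.
  y = 1: RHS = 16 is not a perfect cube.
  y = -1: RHS = 2 is not a perfect cube.
  y = 2: RHS = 65 is not a perfect cube.
  y = -2: RHS = -47 is not a perfect cube.
  y = 3: RHS = 198 is not a perfect cube.
  y = -3: RHS = -180 is not a perfect cube.
Continuing the search up to |y| = 45 finds no solutions either.
No (x, y) in the scanned range satisfies the equation.

No integer solutions with |y| ≤ 45.


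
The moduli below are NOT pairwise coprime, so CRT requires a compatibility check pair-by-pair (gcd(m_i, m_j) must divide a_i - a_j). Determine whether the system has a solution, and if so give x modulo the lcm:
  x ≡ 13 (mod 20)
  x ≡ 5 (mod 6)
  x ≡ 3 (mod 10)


Moduli 20, 6, 10 are not pairwise coprime, so CRT works modulo lcm(m_i) when all pairwise compatibility conditions hold.
Pairwise compatibility: gcd(m_i, m_j) must divide a_i - a_j for every pair.
Merge one congruence at a time:
  Start: x ≡ 13 (mod 20).
  Combine with x ≡ 5 (mod 6): gcd(20, 6) = 2; 5 - 13 = -8, which IS divisible by 2, so compatible.
    Write x = 13 + 20·t and substitute into x ≡ 5 (mod 6): 20·t ≡ 5 − 13 = -8 (mod 6).
    Divide the congruence (and modulus) by g = 2: 10·t ≡ -4 (mod 3).
    Reduce coefficients mod 3: 1·t ≡ 2 (mod 3).
    So t ≡ 2 (mod 3).
    Then x = 13 + 20·2 = 53, valid modulo lcm(20, 6) = 60: x ≡ 53 (mod 60).
  Combine with x ≡ 3 (mod 10): gcd(60, 10) = 10; 3 - 53 = -50, which IS divisible by 10, so compatible.
    Write x = 53 + 60·t and substitute into x ≡ 3 (mod 10): 60·t ≡ 3 − 53 = -50 (mod 10).
    Divide the congruence (and modulus) by g = 10: 6·t ≡ -5 (mod 1).
    Modulo 1 every t works; take t = 0.
    Then x = 53 + 60·0 = 53, valid modulo lcm(60, 10) = 60: x ≡ 53 (mod 60).
Verify: 53 mod 20 = 13, 53 mod 6 = 5, 53 mod 10 = 3.

x ≡ 53 (mod 60).


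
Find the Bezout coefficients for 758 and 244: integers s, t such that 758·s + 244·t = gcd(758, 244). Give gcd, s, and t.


Euclidean algorithm on (758, 244) — divide until remainder is 0:
  758 = 3 · 244 + 26
  244 = 9 · 26 + 10
  26 = 2 · 10 + 6
  10 = 1 · 6 + 4
  6 = 1 · 4 + 2
  4 = 2 · 2 + 0
gcd(758, 244) = 2.
Track Bezout coefficients alongside the remainders: start with r₀ = 758 = a·1 + b·0 (s = 1, t = 0) and r₁ = 244 = a·0 + b·1 (s = 0, t = 1); each new remainder r_{k+1} = r_{k-1} − q_k·r_k inherits s_{k+1} = s_{k-1} − q_k·s_k, t_{k+1} = t_{k-1} − q_k·t_k, so r_k = a·s_k + b·t_k at every step:
  q = 3: r = 26, s = 1 − 3·0 = 1, t = 0 − 3·1 = -3  (check: 758·1 + 244·(-3) = 26)
  q = 9: r = 10, s = 0 − 9·1 = -9, t = 1 − 9·(-3) = 28  (check: 758·(-9) + 244·28 = 10)
  q = 2: r = 6, s = 1 − 2·(-9) = 19, t = -3 − 2·28 = -59  (check: 758·19 + 244·(-59) = 6)
  q = 1: r = 4, s = -9 − 1·19 = -28, t = 28 − 1·(-59) = 87  (check: 758·(-28) + 244·87 = 4)
  q = 1: r = 2, s = 19 − 1·(-28) = 47, t = -59 − 1·87 = -146  (check: 758·47 + 244·(-146) = 2)
The row with r = 2 (the gcd) gives the Bezout coefficients s = 47, t = -146.
Result: 758 · (47) + 244 · (-146) = 2.

gcd(758, 244) = 2; s = 47, t = -146 (check: 758·47 + 244·(-146) = 2).


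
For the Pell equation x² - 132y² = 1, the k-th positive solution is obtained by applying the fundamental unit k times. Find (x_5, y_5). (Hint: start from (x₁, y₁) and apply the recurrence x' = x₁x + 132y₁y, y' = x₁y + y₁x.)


Step 1: Find the fundamental solution (x₁, y₁) of x² - 132y² = 1.
  Expand √132 as a continued fraction. a₀ = ⌊√132⌋ = 11; iterate m_{k+1} = d_k·a_k − m_k, d_{k+1} = (132 − m_{k+1}²)/d_k, a_{k+1} = ⌊(a₀ + m_{k+1})/d_{k+1}⌋ (starting m₀ = 0, d₀ = 1), with convergents p_k = a_k·p_{k-1} + p_{k-2}, q_k = a_k·q_{k-1} + q_{k-2} (p₋₁ = 1, q₋₁ = 0):
  k = 0: a₀ = 11; p₀/q₀ = 11/1; p₀² − 132·q₀² = 121 − 132 = -11.
  k = 1: m = 11, d = 11, a = ⌊(11 + 11)/11⌋ = 2; p/q = (2·11 + 1)/(2·1 + 0) = 23/2; p² − 132·q² = 529 − 528 = 1.
  The first convergent with p² − 132·q² = 1 gives the fundamental solution (x₁, y₁) = (23, 2).
Step 2: Apply the recurrence (x_{n+1}, y_{n+1}) = (x₁x_n + 132y₁y_n, x₁y_n + y₁x_n) repeatedly.
  From (x_1, y_1) = (23, 2): x_2 = 23·23 + 132·2·2 = 1057; y_2 = 23·2 + 2·23 = 92.
  From (x_2, y_2) = (1057, 92): x_3 = 23·1057 + 132·2·92 = 48599; y_3 = 23·92 + 2·1057 = 4230.
  From (x_3, y_3) = (48599, 4230): x_4 = 23·48599 + 132·2·4230 = 2234497; y_4 = 23·4230 + 2·48599 = 194488.
  From (x_4, y_4) = (2234497, 194488): x_5 = 23·2234497 + 132·2·194488 = 102738263; y_5 = 23·194488 + 2·2234497 = 8942218.
Step 3: Verify x_5² - 132·y_5² = 10555150684257169 - 10555150684257168 = 1 (should be 1). ✓

(x_1, y_1) = (23, 2); (x_5, y_5) = (102738263, 8942218).


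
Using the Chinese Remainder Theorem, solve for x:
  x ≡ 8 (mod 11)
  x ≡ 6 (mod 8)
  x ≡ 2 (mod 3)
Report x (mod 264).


Moduli 11, 8, 3 are pairwise coprime; by CRT there is a unique solution modulo M = 11 · 8 · 3 = 264.
Solve pairwise, accumulating the modulus:
  Start with x ≡ 8 (mod 11).
  Combine with x ≡ 6 (mod 8): since gcd(11, 8) = 1, we get a unique residue mod 88.
    Write x = 8 + 11·t and substitute into x ≡ 6 (mod 8): 11·t ≡ 6 − 8 = -2 (mod 8).
    Reduce coefficients mod 8: 3·t ≡ 6 (mod 8).
    The inverse of 3 mod 8 is 3 (since 3·3 = 9 = 1·8 + 1), so t ≡ 3·6 = 18 ≡ 2 (mod 8).
    Then x = 8 + 11·2 = 30, valid modulo lcm(11, 8) = 88: x ≡ 30 (mod 88).
  Combine with x ≡ 2 (mod 3): since gcd(88, 3) = 1, we get a unique residue mod 264.
    Write x = 30 + 88·t and substitute into x ≡ 2 (mod 3): 88·t ≡ 2 − 30 = -28 (mod 3).
    Reduce coefficients mod 3: 1·t ≡ 2 (mod 3).
    So t ≡ 2 (mod 3).
    Then x = 30 + 88·2 = 206, valid modulo lcm(88, 3) = 264: x ≡ 206 (mod 264).
Verify: 206 mod 11 = 8 ✓, 206 mod 8 = 6 ✓, 206 mod 3 = 2 ✓.

x ≡ 206 (mod 264).


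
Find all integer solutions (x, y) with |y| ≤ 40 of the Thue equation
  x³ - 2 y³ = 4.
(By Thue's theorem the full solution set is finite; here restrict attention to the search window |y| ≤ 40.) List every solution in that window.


The equation is x³ - 2y³ = 4. For fixed y, x³ = 2·y³ + 4, so a solution requires the RHS to be a perfect cube.
Strategy: iterate y from -40 to 40, compute RHS = 2·y³ + 4, and check whether it is a (positive or negative) perfect cube.
Check small values of y:
  y = 0: RHS = 4 is not a perfect cube.
  y = 1: RHS = 6 is not a perfect cube.
  y = -1: RHS = 2 is not a perfect cube.
  y = 2: RHS = 20 is not a perfect cube.
  y = -2: RHS = -12 is not a perfect cube.
  y = 3: RHS = 58 is not a perfect cube.
  y = -3: RHS = -50 is not a perfect cube.
Continuing the search up to |y| = 40 finds no solutions either.
No (x, y) in the scanned range satisfies the equation.

No integer solutions with |y| ≤ 40.


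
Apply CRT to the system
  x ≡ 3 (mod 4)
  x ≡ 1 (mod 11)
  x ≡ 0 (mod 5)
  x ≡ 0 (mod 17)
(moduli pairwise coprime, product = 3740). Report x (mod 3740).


Product of moduli M = 4 · 11 · 5 · 17 = 3740.
Merge one congruence at a time:
  Start: x ≡ 3 (mod 4).
  Combine with x ≡ 1 (mod 11); new modulus lcm = 44.
    Write x = 3 + 4·t and substitute into x ≡ 1 (mod 11): 4·t ≡ 1 − 3 = -2 (mod 11).
    Reduce coefficients mod 11: 4·t ≡ 9 (mod 11).
    The inverse of 4 mod 11 is 3 (since 4·3 = 12 = 1·11 + 1), so t ≡ 3·9 = 27 ≡ 5 (mod 11).
    Then x = 3 + 4·5 = 23, valid modulo lcm(4, 11) = 44: x ≡ 23 (mod 44).
  Combine with x ≡ 0 (mod 5); new modulus lcm = 220.
    Write x = 23 + 44·t and substitute into x ≡ 0 (mod 5): 44·t ≡ 0 − 23 = -23 (mod 5).
    Reduce coefficients mod 5: 4·t ≡ 2 (mod 5).
    The inverse of 4 mod 5 is 4 (since 4·4 = 16 = 3·5 + 1), so t ≡ 4·2 = 8 ≡ 3 (mod 5).
    Then x = 23 + 44·3 = 155, valid modulo lcm(44, 5) = 220: x ≡ 155 (mod 220).
  Combine with x ≡ 0 (mod 17); new modulus lcm = 3740.
    Write x = 155 + 220·t and substitute into x ≡ 0 (mod 17): 220·t ≡ 0 − 155 = -155 (mod 17).
    Reduce coefficients mod 17: 16·t ≡ 15 (mod 17).
    The inverse of 16 mod 17 is 16 (since 16·16 = 256 = 15·17 + 1), so t ≡ 16·15 = 240 ≡ 2 (mod 17).
    Then x = 155 + 220·2 = 595, valid modulo lcm(220, 17) = 3740: x ≡ 595 (mod 3740).
Verify against each original: 595 mod 4 = 3, 595 mod 11 = 1, 595 mod 5 = 0, 595 mod 17 = 0.

x ≡ 595 (mod 3740).


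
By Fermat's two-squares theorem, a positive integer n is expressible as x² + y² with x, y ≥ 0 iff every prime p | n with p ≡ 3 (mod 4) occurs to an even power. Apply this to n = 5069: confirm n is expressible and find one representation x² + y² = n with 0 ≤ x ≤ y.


Step 1: Factor n = 5069 = 37 · 137.
Step 2: Check the mod-4 condition on each prime factor: 37 ≡ 1 (mod 4), exponent 1; 137 ≡ 1 (mod 4), exponent 1.
All primes ≡ 3 (mod 4) appear to even exponent (or don't appear), so by the two-squares theorem n IS expressible as a sum of two squares.
Step 3: Build a representation. Here n = 37 · 137 is a product of primes ≡ 1 (mod 4). Each prime p ≡ 1 (mod 4) is itself a sum of two squares; find a² by testing p − a² for a perfect square:
  37: 37 − 1² = 36 = 6² ⇒ 37 = 1² + 6².
  137: 137 − 1² = 136, 137 − 2² = 133, 137 − 3² = 128, 137 − 4² = 121 = 11² ⇒ 137 = 4² + 11².
  Combine using the Brahmagupta–Fibonacci identity (a² + b²)(c² + d²) = (ac − bd)² + (ad + bc)² = (ac + bd)² + (ad − bc)²:
  37 · 137 = 5069: from (1² + 6²)(4² + 11²), take (1·4 − 6·11, 1·11 + 6·4) = (4 − 66, 11 + 24) = (-62, 35); dropping signs (only squares matter) gives (62, 35); check 62² + 35² = 3844 + 1225 = 5069 ✓.
Step 4: Order so x ≤ y and verify: 35² + 62² = 1225 + 3844 = 5069 = n. ✓

n = 5069 = 35² + 62² (one valid representation with x ≤ y).


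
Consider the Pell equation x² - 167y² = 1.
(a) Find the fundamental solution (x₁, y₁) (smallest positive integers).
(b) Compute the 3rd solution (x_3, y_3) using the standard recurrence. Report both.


Step 1: Find the fundamental solution (x₁, y₁) of x² - 167y² = 1.
  Expand √167 as a continued fraction. a₀ = ⌊√167⌋ = 12; iterate m_{k+1} = d_k·a_k − m_k, d_{k+1} = (167 − m_{k+1}²)/d_k, a_{k+1} = ⌊(a₀ + m_{k+1})/d_{k+1}⌋ (starting m₀ = 0, d₀ = 1), with convergents p_k = a_k·p_{k-1} + p_{k-2}, q_k = a_k·q_{k-1} + q_{k-2} (p₋₁ = 1, q₋₁ = 0):
  k = 0: a₀ = 12; p₀/q₀ = 12/1; p₀² − 167·q₀² = 144 − 167 = -23.
  k = 1: m = 12, d = 23, a = ⌊(12 + 12)/23⌋ = 1; p/q = (1·12 + 1)/(1·1 + 0) = 13/1; p² − 167·q² = 169 − 167 = 2.
  k = 2: m = 11, d = 2, a = ⌊(12 + 11)/2⌋ = 11; p/q = (11·13 + 12)/(11·1 + 1) = 155/12; p² − 167·q² = 24025 − 24048 = -23.
  k = 3: m = 11, d = 23, a = ⌊(12 + 11)/23⌋ = 1; p/q = (1·155 + 13)/(1·12 + 1) = 168/13; p² − 167·q² = 28224 − 28223 = 1.
  The first convergent with p² − 167·q² = 1 gives the fundamental solution (x₁, y₁) = (168, 13).
Step 2: Apply the recurrence (x_{n+1}, y_{n+1}) = (x₁x_n + 167y₁y_n, x₁y_n + y₁x_n) repeatedly.
  From (x_1, y_1) = (168, 13): x_2 = 168·168 + 167·13·13 = 56447; y_2 = 168·13 + 13·168 = 4368.
  From (x_2, y_2) = (56447, 4368): x_3 = 168·56447 + 167·13·4368 = 18966024; y_3 = 168·4368 + 13·56447 = 1467635.
Step 3: Verify x_3² - 167·y_3² = 359710066368576 - 359710066368575 = 1 (should be 1). ✓

(x_1, y_1) = (168, 13); (x_3, y_3) = (18966024, 1467635).


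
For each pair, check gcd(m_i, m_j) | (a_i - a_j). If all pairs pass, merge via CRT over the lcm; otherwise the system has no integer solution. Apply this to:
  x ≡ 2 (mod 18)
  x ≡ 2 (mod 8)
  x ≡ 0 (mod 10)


Moduli 18, 8, 10 are not pairwise coprime, so CRT works modulo lcm(m_i) when all pairwise compatibility conditions hold.
Pairwise compatibility: gcd(m_i, m_j) must divide a_i - a_j for every pair.
Merge one congruence at a time:
  Start: x ≡ 2 (mod 18).
  Combine with x ≡ 2 (mod 8): gcd(18, 8) = 2; 2 - 2 = 0, which IS divisible by 2, so compatible.
    Write x = 2 + 18·t and substitute into x ≡ 2 (mod 8): 18·t ≡ 2 − 2 = 0 (mod 8).
    Divide the congruence (and modulus) by g = 2: 9·t ≡ 0 (mod 4).
    Reduce coefficients mod 4: 1·t ≡ 0 (mod 4).
    So t ≡ 0 (mod 4).
    Then x = 2 + 18·0 = 2, valid modulo lcm(18, 8) = 72: x ≡ 2 (mod 72).
  Combine with x ≡ 0 (mod 10): gcd(72, 10) = 2; 0 - 2 = -2, which IS divisible by 2, so compatible.
    Write x = 2 + 72·t and substitute into x ≡ 0 (mod 10): 72·t ≡ 0 − 2 = -2 (mod 10).
    Divide the congruence (and modulus) by g = 2: 36·t ≡ -1 (mod 5).
    Reduce coefficients mod 5: 1·t ≡ 4 (mod 5).
    So t ≡ 4 (mod 5).
    Then x = 2 + 72·4 = 290, valid modulo lcm(72, 10) = 360: x ≡ 290 (mod 360).
Verify: 290 mod 18 = 2, 290 mod 8 = 2, 290 mod 10 = 0.

x ≡ 290 (mod 360).


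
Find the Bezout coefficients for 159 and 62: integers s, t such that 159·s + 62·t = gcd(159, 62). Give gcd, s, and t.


Euclidean algorithm on (159, 62) — divide until remainder is 0:
  159 = 2 · 62 + 35
  62 = 1 · 35 + 27
  35 = 1 · 27 + 8
  27 = 3 · 8 + 3
  8 = 2 · 3 + 2
  3 = 1 · 2 + 1
  2 = 2 · 1 + 0
gcd(159, 62) = 1.
Track Bezout coefficients alongside the remainders: start with r₀ = 159 = a·1 + b·0 (s = 1, t = 0) and r₁ = 62 = a·0 + b·1 (s = 0, t = 1); each new remainder r_{k+1} = r_{k-1} − q_k·r_k inherits s_{k+1} = s_{k-1} − q_k·s_k, t_{k+1} = t_{k-1} − q_k·t_k, so r_k = a·s_k + b·t_k at every step:
  q = 2: r = 35, s = 1 − 2·0 = 1, t = 0 − 2·1 = -2  (check: 159·1 + 62·(-2) = 35)
  q = 1: r = 27, s = 0 − 1·1 = -1, t = 1 − 1·(-2) = 3  (check: 159·(-1) + 62·3 = 27)
  q = 1: r = 8, s = 1 − 1·(-1) = 2, t = -2 − 1·3 = -5  (check: 159·2 + 62·(-5) = 8)
  q = 3: r = 3, s = -1 − 3·2 = -7, t = 3 − 3·(-5) = 18  (check: 159·(-7) + 62·18 = 3)
  q = 2: r = 2, s = 2 − 2·(-7) = 16, t = -5 − 2·18 = -41  (check: 159·16 + 62·(-41) = 2)
  q = 1: r = 1, s = -7 − 1·16 = -23, t = 18 − 1·(-41) = 59  (check: 159·(-23) + 62·59 = 1)
The row with r = 1 (the gcd) gives the Bezout coefficients s = -23, t = 59.
Result: 159 · (-23) + 62 · (59) = 1.

gcd(159, 62) = 1; s = -23, t = 59 (check: 159·(-23) + 62·59 = 1).


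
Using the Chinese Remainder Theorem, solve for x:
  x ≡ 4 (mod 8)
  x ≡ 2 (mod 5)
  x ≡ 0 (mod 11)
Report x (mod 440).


Moduli 8, 5, 11 are pairwise coprime; by CRT there is a unique solution modulo M = 8 · 5 · 11 = 440.
Solve pairwise, accumulating the modulus:
  Start with x ≡ 4 (mod 8).
  Combine with x ≡ 2 (mod 5): since gcd(8, 5) = 1, we get a unique residue mod 40.
    Write x = 4 + 8·t and substitute into x ≡ 2 (mod 5): 8·t ≡ 2 − 4 = -2 (mod 5).
    Reduce coefficients mod 5: 3·t ≡ 3 (mod 5).
    The inverse of 3 mod 5 is 2 (since 3·2 = 6 = 1·5 + 1), so t ≡ 2·3 = 6 ≡ 1 (mod 5).
    Then x = 4 + 8·1 = 12, valid modulo lcm(8, 5) = 40: x ≡ 12 (mod 40).
  Combine with x ≡ 0 (mod 11): since gcd(40, 11) = 1, we get a unique residue mod 440.
    Write x = 12 + 40·t and substitute into x ≡ 0 (mod 11): 40·t ≡ 0 − 12 = -12 (mod 11).
    Reduce coefficients mod 11: 7·t ≡ 10 (mod 11).
    The inverse of 7 mod 11 is 8 (since 7·8 = 56 = 5·11 + 1), so t ≡ 8·10 = 80 ≡ 3 (mod 11).
    Then x = 12 + 40·3 = 132, valid modulo lcm(40, 11) = 440: x ≡ 132 (mod 440).
Verify: 132 mod 8 = 4 ✓, 132 mod 5 = 2 ✓, 132 mod 11 = 0 ✓.

x ≡ 132 (mod 440).


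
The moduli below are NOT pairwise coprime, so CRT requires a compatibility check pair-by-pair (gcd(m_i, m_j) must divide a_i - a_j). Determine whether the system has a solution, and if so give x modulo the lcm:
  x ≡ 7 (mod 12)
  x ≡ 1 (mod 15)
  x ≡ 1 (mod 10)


Moduli 12, 15, 10 are not pairwise coprime, so CRT works modulo lcm(m_i) when all pairwise compatibility conditions hold.
Pairwise compatibility: gcd(m_i, m_j) must divide a_i - a_j for every pair.
Merge one congruence at a time:
  Start: x ≡ 7 (mod 12).
  Combine with x ≡ 1 (mod 15): gcd(12, 15) = 3; 1 - 7 = -6, which IS divisible by 3, so compatible.
    Write x = 7 + 12·t and substitute into x ≡ 1 (mod 15): 12·t ≡ 1 − 7 = -6 (mod 15).
    Divide the congruence (and modulus) by g = 3: 4·t ≡ -2 (mod 5).
    Reduce coefficients mod 5: 4·t ≡ 3 (mod 5).
    The inverse of 4 mod 5 is 4 (since 4·4 = 16 = 3·5 + 1), so t ≡ 4·3 = 12 ≡ 2 (mod 5).
    Then x = 7 + 12·2 = 31, valid modulo lcm(12, 15) = 60: x ≡ 31 (mod 60).
  Combine with x ≡ 1 (mod 10): gcd(60, 10) = 10; 1 - 31 = -30, which IS divisible by 10, so compatible.
    Write x = 31 + 60·t and substitute into x ≡ 1 (mod 10): 60·t ≡ 1 − 31 = -30 (mod 10).
    Divide the congruence (and modulus) by g = 10: 6·t ≡ -3 (mod 1).
    Modulo 1 every t works; take t = 0.
    Then x = 31 + 60·0 = 31, valid modulo lcm(60, 10) = 60: x ≡ 31 (mod 60).
Verify: 31 mod 12 = 7, 31 mod 15 = 1, 31 mod 10 = 1.

x ≡ 31 (mod 60).


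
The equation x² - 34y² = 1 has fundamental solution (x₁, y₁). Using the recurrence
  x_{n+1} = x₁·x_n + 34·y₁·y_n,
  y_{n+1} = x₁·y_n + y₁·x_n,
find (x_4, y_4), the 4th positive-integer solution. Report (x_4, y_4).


Step 1: Find the fundamental solution (x₁, y₁) of x² - 34y² = 1.
  Expand √34 as a continued fraction. a₀ = ⌊√34⌋ = 5; iterate m_{k+1} = d_k·a_k − m_k, d_{k+1} = (34 − m_{k+1}²)/d_k, a_{k+1} = ⌊(a₀ + m_{k+1})/d_{k+1}⌋ (starting m₀ = 0, d₀ = 1), with convergents p_k = a_k·p_{k-1} + p_{k-2}, q_k = a_k·q_{k-1} + q_{k-2} (p₋₁ = 1, q₋₁ = 0):
  k = 0: a₀ = 5; p₀/q₀ = 5/1; p₀² − 34·q₀² = 25 − 34 = -9.
  k = 1: m = 5, d = 9, a = ⌊(5 + 5)/9⌋ = 1; p/q = (1·5 + 1)/(1·1 + 0) = 6/1; p² − 34·q² = 36 − 34 = 2.
  k = 2: m = 4, d = 2, a = ⌊(5 + 4)/2⌋ = 4; p/q = (4·6 + 5)/(4·1 + 1) = 29/5; p² − 34·q² = 841 − 850 = -9.
  k = 3: m = 4, d = 9, a = ⌊(5 + 4)/9⌋ = 1; p/q = (1·29 + 6)/(1·5 + 1) = 35/6; p² − 34·q² = 1225 − 1224 = 1.
  The first convergent with p² − 34·q² = 1 gives the fundamental solution (x₁, y₁) = (35, 6).
Step 2: Apply the recurrence (x_{n+1}, y_{n+1}) = (x₁x_n + 34y₁y_n, x₁y_n + y₁x_n) repeatedly.
  From (x_1, y_1) = (35, 6): x_2 = 35·35 + 34·6·6 = 2449; y_2 = 35·6 + 6·35 = 420.
  From (x_2, y_2) = (2449, 420): x_3 = 35·2449 + 34·6·420 = 171395; y_3 = 35·420 + 6·2449 = 29394.
  From (x_3, y_3) = (171395, 29394): x_4 = 35·171395 + 34·6·29394 = 11995201; y_4 = 35·29394 + 6·171395 = 2057160.
Step 3: Verify x_4² - 34·y_4² = 143884847030401 - 143884847030400 = 1 (should be 1). ✓

(x_1, y_1) = (35, 6); (x_4, y_4) = (11995201, 2057160).


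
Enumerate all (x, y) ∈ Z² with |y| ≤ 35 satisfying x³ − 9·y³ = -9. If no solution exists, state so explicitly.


The equation is x³ - 9y³ = -9. For fixed y, x³ = 9·y³ − 9, so a solution requires the RHS to be a perfect cube.
Strategy: iterate y from -35 to 35, compute RHS = 9·y³ − 9, and check whether it is a (positive or negative) perfect cube.
Check small values of y:
  y = 0: RHS = -9 is not a perfect cube.
  y = 1: RHS = 0 = (0)³ ⇒ x = 0 works.
  y = -1: RHS = -18 is not a perfect cube.
  y = 2: RHS = 63 is not a perfect cube.
  y = -2: RHS = -81 is not a perfect cube.
  y = 3: RHS = 234 is not a perfect cube.
  y = -3: RHS = -252 is not a perfect cube.
Continuing the search up to |y| = 35 finds no further solutions beyond those listed.
Collected solutions: (0, 1).

Solutions (with |y| ≤ 35): (0, 1).


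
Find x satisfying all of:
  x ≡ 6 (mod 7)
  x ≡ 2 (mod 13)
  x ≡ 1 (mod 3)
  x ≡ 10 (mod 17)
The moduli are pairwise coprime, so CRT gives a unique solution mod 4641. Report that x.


Product of moduli M = 7 · 13 · 3 · 17 = 4641.
Merge one congruence at a time:
  Start: x ≡ 6 (mod 7).
  Combine with x ≡ 2 (mod 13); new modulus lcm = 91.
    Write x = 6 + 7·t and substitute into x ≡ 2 (mod 13): 7·t ≡ 2 − 6 = -4 (mod 13).
    Reduce coefficients mod 13: 7·t ≡ 9 (mod 13).
    The inverse of 7 mod 13 is 2 (since 7·2 = 14 = 1·13 + 1), so t ≡ 2·9 = 18 ≡ 5 (mod 13).
    Then x = 6 + 7·5 = 41, valid modulo lcm(7, 13) = 91: x ≡ 41 (mod 91).
  Combine with x ≡ 1 (mod 3); new modulus lcm = 273.
    Write x = 41 + 91·t and substitute into x ≡ 1 (mod 3): 91·t ≡ 1 − 41 = -40 (mod 3).
    Reduce coefficients mod 3: 1·t ≡ 2 (mod 3).
    So t ≡ 2 (mod 3).
    Then x = 41 + 91·2 = 223, valid modulo lcm(91, 3) = 273: x ≡ 223 (mod 273).
  Combine with x ≡ 10 (mod 17); new modulus lcm = 4641.
    Write x = 223 + 273·t and substitute into x ≡ 10 (mod 17): 273·t ≡ 10 − 223 = -213 (mod 17).
    Reduce coefficients mod 17: 1·t ≡ 8 (mod 17).
    So t ≡ 8 (mod 17).
    Then x = 223 + 273·8 = 2407, valid modulo lcm(273, 17) = 4641: x ≡ 2407 (mod 4641).
Verify against each original: 2407 mod 7 = 6, 2407 mod 13 = 2, 2407 mod 3 = 1, 2407 mod 17 = 10.

x ≡ 2407 (mod 4641).


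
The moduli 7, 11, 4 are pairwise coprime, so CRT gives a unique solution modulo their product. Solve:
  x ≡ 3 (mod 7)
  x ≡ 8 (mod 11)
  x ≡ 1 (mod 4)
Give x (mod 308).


Moduli 7, 11, 4 are pairwise coprime; by CRT there is a unique solution modulo M = 7 · 11 · 4 = 308.
Solve pairwise, accumulating the modulus:
  Start with x ≡ 3 (mod 7).
  Combine with x ≡ 8 (mod 11): since gcd(7, 11) = 1, we get a unique residue mod 77.
    Write x = 3 + 7·t and substitute into x ≡ 8 (mod 11): 7·t ≡ 8 − 3 = 5 (mod 11).
    The inverse of 7 mod 11 is 8 (since 7·8 = 56 = 5·11 + 1), so t ≡ 8·5 = 40 ≡ 7 (mod 11).
    Then x = 3 + 7·7 = 52, valid modulo lcm(7, 11) = 77: x ≡ 52 (mod 77).
  Combine with x ≡ 1 (mod 4): since gcd(77, 4) = 1, we get a unique residue mod 308.
    Write x = 52 + 77·t and substitute into x ≡ 1 (mod 4): 77·t ≡ 1 − 52 = -51 (mod 4).
    Reduce coefficients mod 4: 1·t ≡ 1 (mod 4).
    So t ≡ 1 (mod 4).
    Then x = 52 + 77·1 = 129, valid modulo lcm(77, 4) = 308: x ≡ 129 (mod 308).
Verify: 129 mod 7 = 3 ✓, 129 mod 11 = 8 ✓, 129 mod 4 = 1 ✓.

x ≡ 129 (mod 308).


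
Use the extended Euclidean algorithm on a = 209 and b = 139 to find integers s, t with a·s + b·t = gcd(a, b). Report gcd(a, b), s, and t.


Euclidean algorithm on (209, 139) — divide until remainder is 0:
  209 = 1 · 139 + 70
  139 = 1 · 70 + 69
  70 = 1 · 69 + 1
  69 = 69 · 1 + 0
gcd(209, 139) = 1.
Track Bezout coefficients alongside the remainders: start with r₀ = 209 = a·1 + b·0 (s = 1, t = 0) and r₁ = 139 = a·0 + b·1 (s = 0, t = 1); each new remainder r_{k+1} = r_{k-1} − q_k·r_k inherits s_{k+1} = s_{k-1} − q_k·s_k, t_{k+1} = t_{k-1} − q_k·t_k, so r_k = a·s_k + b·t_k at every step:
  q = 1: r = 70, s = 1 − 1·0 = 1, t = 0 − 1·1 = -1  (check: 209·1 + 139·(-1) = 70)
  q = 1: r = 69, s = 0 − 1·1 = -1, t = 1 − 1·(-1) = 2  (check: 209·(-1) + 139·2 = 69)
  q = 1: r = 1, s = 1 − 1·(-1) = 2, t = -1 − 1·2 = -3  (check: 209·2 + 139·(-3) = 1)
The row with r = 1 (the gcd) gives the Bezout coefficients s = 2, t = -3.
Result: 209 · (2) + 139 · (-3) = 1.

gcd(209, 139) = 1; s = 2, t = -3 (check: 209·2 + 139·(-3) = 1).


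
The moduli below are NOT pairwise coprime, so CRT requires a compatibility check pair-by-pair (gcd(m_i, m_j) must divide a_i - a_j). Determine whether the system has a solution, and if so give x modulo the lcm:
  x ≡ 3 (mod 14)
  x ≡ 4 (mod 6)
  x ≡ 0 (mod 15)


Moduli 14, 6, 15 are not pairwise coprime, so CRT works modulo lcm(m_i) when all pairwise compatibility conditions hold.
Pairwise compatibility: gcd(m_i, m_j) must divide a_i - a_j for every pair.
Merge one congruence at a time:
  Start: x ≡ 3 (mod 14).
  Combine with x ≡ 4 (mod 6): gcd(14, 6) = 2, and 4 - 3 = 1 is NOT divisible by 2.
    ⇒ system is inconsistent (no integer solution).

No solution (the system is inconsistent).


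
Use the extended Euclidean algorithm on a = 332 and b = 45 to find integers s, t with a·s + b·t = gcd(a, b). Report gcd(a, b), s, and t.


Euclidean algorithm on (332, 45) — divide until remainder is 0:
  332 = 7 · 45 + 17
  45 = 2 · 17 + 11
  17 = 1 · 11 + 6
  11 = 1 · 6 + 5
  6 = 1 · 5 + 1
  5 = 5 · 1 + 0
gcd(332, 45) = 1.
Track Bezout coefficients alongside the remainders: start with r₀ = 332 = a·1 + b·0 (s = 1, t = 0) and r₁ = 45 = a·0 + b·1 (s = 0, t = 1); each new remainder r_{k+1} = r_{k-1} − q_k·r_k inherits s_{k+1} = s_{k-1} − q_k·s_k, t_{k+1} = t_{k-1} − q_k·t_k, so r_k = a·s_k + b·t_k at every step:
  q = 7: r = 17, s = 1 − 7·0 = 1, t = 0 − 7·1 = -7  (check: 332·1 + 45·(-7) = 17)
  q = 2: r = 11, s = 0 − 2·1 = -2, t = 1 − 2·(-7) = 15  (check: 332·(-2) + 45·15 = 11)
  q = 1: r = 6, s = 1 − 1·(-2) = 3, t = -7 − 1·15 = -22  (check: 332·3 + 45·(-22) = 6)
  q = 1: r = 5, s = -2 − 1·3 = -5, t = 15 − 1·(-22) = 37  (check: 332·(-5) + 45·37 = 5)
  q = 1: r = 1, s = 3 − 1·(-5) = 8, t = -22 − 1·37 = -59  (check: 332·8 + 45·(-59) = 1)
The row with r = 1 (the gcd) gives the Bezout coefficients s = 8, t = -59.
Result: 332 · (8) + 45 · (-59) = 1.

gcd(332, 45) = 1; s = 8, t = -59 (check: 332·8 + 45·(-59) = 1).


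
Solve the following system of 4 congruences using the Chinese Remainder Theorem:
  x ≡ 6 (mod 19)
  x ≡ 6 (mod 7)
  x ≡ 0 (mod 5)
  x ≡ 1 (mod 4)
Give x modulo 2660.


Product of moduli M = 19 · 7 · 5 · 4 = 2660.
Merge one congruence at a time:
  Start: x ≡ 6 (mod 19).
  Combine with x ≡ 6 (mod 7); new modulus lcm = 133.
    Write x = 6 + 19·t and substitute into x ≡ 6 (mod 7): 19·t ≡ 6 − 6 = 0 (mod 7).
    Reduce coefficients mod 7: 5·t ≡ 0 (mod 7).
    The inverse of 5 mod 7 is 3 (since 5·3 = 15 = 2·7 + 1), so t ≡ 3·0 = 0 ≡ 0 (mod 7).
    Then x = 6 + 19·0 = 6, valid modulo lcm(19, 7) = 133: x ≡ 6 (mod 133).
  Combine with x ≡ 0 (mod 5); new modulus lcm = 665.
    Write x = 6 + 133·t and substitute into x ≡ 0 (mod 5): 133·t ≡ 0 − 6 = -6 (mod 5).
    Reduce coefficients mod 5: 3·t ≡ 4 (mod 5).
    The inverse of 3 mod 5 is 2 (since 3·2 = 6 = 1·5 + 1), so t ≡ 2·4 = 8 ≡ 3 (mod 5).
    Then x = 6 + 133·3 = 405, valid modulo lcm(133, 5) = 665: x ≡ 405 (mod 665).
  Combine with x ≡ 1 (mod 4); new modulus lcm = 2660.
    Write x = 405 + 665·t and substitute into x ≡ 1 (mod 4): 665·t ≡ 1 − 405 = -404 (mod 4).
    Reduce coefficients mod 4: 1·t ≡ 0 (mod 4).
    So t ≡ 0 (mod 4).
    Then x = 405 + 665·0 = 405, valid modulo lcm(665, 4) = 2660: x ≡ 405 (mod 2660).
Verify against each original: 405 mod 19 = 6, 405 mod 7 = 6, 405 mod 5 = 0, 405 mod 4 = 1.

x ≡ 405 (mod 2660).


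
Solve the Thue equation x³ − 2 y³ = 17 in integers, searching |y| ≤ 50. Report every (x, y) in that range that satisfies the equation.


The equation is x³ - 2y³ = 17. For fixed y, x³ = 2·y³ + 17, so a solution requires the RHS to be a perfect cube.
Strategy: iterate y from -50 to 50, compute RHS = 2·y³ + 17, and check whether it is a (positive or negative) perfect cube.
Check small values of y:
  y = 0: RHS = 17 is not a perfect cube.
  y = 1: RHS = 19 is not a perfect cube.
  y = -1: RHS = 15 is not a perfect cube.
  y = 2: RHS = 33 is not a perfect cube.
  y = -2: RHS = 1 = (1)³ ⇒ x = 1 works.
  y = 3: RHS = 71 is not a perfect cube.
  y = -3: RHS = -37 is not a perfect cube.
Continuing the search up to |y| = 50 finds no further solutions beyond those listed.
Collected solutions: (1, -2).

Solutions (with |y| ≤ 50): (1, -2).


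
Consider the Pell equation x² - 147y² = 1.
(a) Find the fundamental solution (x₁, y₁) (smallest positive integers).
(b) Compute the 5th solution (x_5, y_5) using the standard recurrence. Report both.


Step 1: Find the fundamental solution (x₁, y₁) of x² - 147y² = 1.
  Expand √147 as a continued fraction. a₀ = ⌊√147⌋ = 12; iterate m_{k+1} = d_k·a_k − m_k, d_{k+1} = (147 − m_{k+1}²)/d_k, a_{k+1} = ⌊(a₀ + m_{k+1})/d_{k+1}⌋ (starting m₀ = 0, d₀ = 1), with convergents p_k = a_k·p_{k-1} + p_{k-2}, q_k = a_k·q_{k-1} + q_{k-2} (p₋₁ = 1, q₋₁ = 0):
  k = 0: a₀ = 12; p₀/q₀ = 12/1; p₀² − 147·q₀² = 144 − 147 = -3.
  k = 1: m = 12, d = 3, a = ⌊(12 + 12)/3⌋ = 8; p/q = (8·12 + 1)/(8·1 + 0) = 97/8; p² − 147·q² = 9409 − 9408 = 1.
  The first convergent with p² − 147·q² = 1 gives the fundamental solution (x₁, y₁) = (97, 8).
Step 2: Apply the recurrence (x_{n+1}, y_{n+1}) = (x₁x_n + 147y₁y_n, x₁y_n + y₁x_n) repeatedly.
  From (x_1, y_1) = (97, 8): x_2 = 97·97 + 147·8·8 = 18817; y_2 = 97·8 + 8·97 = 1552.
  From (x_2, y_2) = (18817, 1552): x_3 = 97·18817 + 147·8·1552 = 3650401; y_3 = 97·1552 + 8·18817 = 301080.
  From (x_3, y_3) = (3650401, 301080): x_4 = 97·3650401 + 147·8·301080 = 708158977; y_4 = 97·301080 + 8·3650401 = 58407968.
  From (x_4, y_4) = (708158977, 58407968): x_5 = 97·708158977 + 147·8·58407968 = 137379191137; y_5 = 97·58407968 + 8·708158977 = 11330844712.
Step 3: Verify x_5² - 147·y_5² = 18873042157456379352769 - 18873042157456379352768 = 1 (should be 1). ✓

(x_1, y_1) = (97, 8); (x_5, y_5) = (137379191137, 11330844712).


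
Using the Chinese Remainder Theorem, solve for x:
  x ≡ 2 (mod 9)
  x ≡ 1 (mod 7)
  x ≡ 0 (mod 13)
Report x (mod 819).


Moduli 9, 7, 13 are pairwise coprime; by CRT there is a unique solution modulo M = 9 · 7 · 13 = 819.
Solve pairwise, accumulating the modulus:
  Start with x ≡ 2 (mod 9).
  Combine with x ≡ 1 (mod 7): since gcd(9, 7) = 1, we get a unique residue mod 63.
    Write x = 2 + 9·t and substitute into x ≡ 1 (mod 7): 9·t ≡ 1 − 2 = -1 (mod 7).
    Reduce coefficients mod 7: 2·t ≡ 6 (mod 7).
    The inverse of 2 mod 7 is 4 (since 2·4 = 8 = 1·7 + 1), so t ≡ 4·6 = 24 ≡ 3 (mod 7).
    Then x = 2 + 9·3 = 29, valid modulo lcm(9, 7) = 63: x ≡ 29 (mod 63).
  Combine with x ≡ 0 (mod 13): since gcd(63, 13) = 1, we get a unique residue mod 819.
    Write x = 29 + 63·t and substitute into x ≡ 0 (mod 13): 63·t ≡ 0 − 29 = -29 (mod 13).
    Reduce coefficients mod 13: 11·t ≡ 10 (mod 13).
    The inverse of 11 mod 13 is 6 (since 11·6 = 66 = 5·13 + 1), so t ≡ 6·10 = 60 ≡ 8 (mod 13).
    Then x = 29 + 63·8 = 533, valid modulo lcm(63, 13) = 819: x ≡ 533 (mod 819).
Verify: 533 mod 9 = 2 ✓, 533 mod 7 = 1 ✓, 533 mod 13 = 0 ✓.

x ≡ 533 (mod 819).


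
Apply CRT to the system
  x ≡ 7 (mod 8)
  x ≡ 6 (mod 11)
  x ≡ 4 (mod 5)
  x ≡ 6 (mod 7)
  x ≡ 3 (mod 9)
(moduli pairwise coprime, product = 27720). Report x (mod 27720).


Product of moduli M = 8 · 11 · 5 · 7 · 9 = 27720.
Merge one congruence at a time:
  Start: x ≡ 7 (mod 8).
  Combine with x ≡ 6 (mod 11); new modulus lcm = 88.
    Write x = 7 + 8·t and substitute into x ≡ 6 (mod 11): 8·t ≡ 6 − 7 = -1 (mod 11).
    Reduce coefficients mod 11: 8·t ≡ 10 (mod 11).
    The inverse of 8 mod 11 is 7 (since 8·7 = 56 = 5·11 + 1), so t ≡ 7·10 = 70 ≡ 4 (mod 11).
    Then x = 7 + 8·4 = 39, valid modulo lcm(8, 11) = 88: x ≡ 39 (mod 88).
  Combine with x ≡ 4 (mod 5); new modulus lcm = 440.
    Write x = 39 + 88·t and substitute into x ≡ 4 (mod 5): 88·t ≡ 4 − 39 = -35 (mod 5).
    Reduce coefficients mod 5: 3·t ≡ 0 (mod 5).
    The inverse of 3 mod 5 is 2 (since 3·2 = 6 = 1·5 + 1), so t ≡ 2·0 = 0 ≡ 0 (mod 5).
    Then x = 39 + 88·0 = 39, valid modulo lcm(88, 5) = 440: x ≡ 39 (mod 440).
  Combine with x ≡ 6 (mod 7); new modulus lcm = 3080.
    Write x = 39 + 440·t and substitute into x ≡ 6 (mod 7): 440·t ≡ 6 − 39 = -33 (mod 7).
    Reduce coefficients mod 7: 6·t ≡ 2 (mod 7).
    The inverse of 6 mod 7 is 6 (since 6·6 = 36 = 5·7 + 1), so t ≡ 6·2 = 12 ≡ 5 (mod 7).
    Then x = 39 + 440·5 = 2239, valid modulo lcm(440, 7) = 3080: x ≡ 2239 (mod 3080).
  Combine with x ≡ 3 (mod 9); new modulus lcm = 27720.
    Write x = 2239 + 3080·t and substitute into x ≡ 3 (mod 9): 3080·t ≡ 3 − 2239 = -2236 (mod 9).
    Reduce coefficients mod 9: 2·t ≡ 5 (mod 9).
    The inverse of 2 mod 9 is 5 (since 2·5 = 10 = 1·9 + 1), so t ≡ 5·5 = 25 ≡ 7 (mod 9).
    Then x = 2239 + 3080·7 = 23799, valid modulo lcm(3080, 9) = 27720: x ≡ 23799 (mod 27720).
Verify against each original: 23799 mod 8 = 7, 23799 mod 11 = 6, 23799 mod 5 = 4, 23799 mod 7 = 6, 23799 mod 9 = 3.

x ≡ 23799 (mod 27720).
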